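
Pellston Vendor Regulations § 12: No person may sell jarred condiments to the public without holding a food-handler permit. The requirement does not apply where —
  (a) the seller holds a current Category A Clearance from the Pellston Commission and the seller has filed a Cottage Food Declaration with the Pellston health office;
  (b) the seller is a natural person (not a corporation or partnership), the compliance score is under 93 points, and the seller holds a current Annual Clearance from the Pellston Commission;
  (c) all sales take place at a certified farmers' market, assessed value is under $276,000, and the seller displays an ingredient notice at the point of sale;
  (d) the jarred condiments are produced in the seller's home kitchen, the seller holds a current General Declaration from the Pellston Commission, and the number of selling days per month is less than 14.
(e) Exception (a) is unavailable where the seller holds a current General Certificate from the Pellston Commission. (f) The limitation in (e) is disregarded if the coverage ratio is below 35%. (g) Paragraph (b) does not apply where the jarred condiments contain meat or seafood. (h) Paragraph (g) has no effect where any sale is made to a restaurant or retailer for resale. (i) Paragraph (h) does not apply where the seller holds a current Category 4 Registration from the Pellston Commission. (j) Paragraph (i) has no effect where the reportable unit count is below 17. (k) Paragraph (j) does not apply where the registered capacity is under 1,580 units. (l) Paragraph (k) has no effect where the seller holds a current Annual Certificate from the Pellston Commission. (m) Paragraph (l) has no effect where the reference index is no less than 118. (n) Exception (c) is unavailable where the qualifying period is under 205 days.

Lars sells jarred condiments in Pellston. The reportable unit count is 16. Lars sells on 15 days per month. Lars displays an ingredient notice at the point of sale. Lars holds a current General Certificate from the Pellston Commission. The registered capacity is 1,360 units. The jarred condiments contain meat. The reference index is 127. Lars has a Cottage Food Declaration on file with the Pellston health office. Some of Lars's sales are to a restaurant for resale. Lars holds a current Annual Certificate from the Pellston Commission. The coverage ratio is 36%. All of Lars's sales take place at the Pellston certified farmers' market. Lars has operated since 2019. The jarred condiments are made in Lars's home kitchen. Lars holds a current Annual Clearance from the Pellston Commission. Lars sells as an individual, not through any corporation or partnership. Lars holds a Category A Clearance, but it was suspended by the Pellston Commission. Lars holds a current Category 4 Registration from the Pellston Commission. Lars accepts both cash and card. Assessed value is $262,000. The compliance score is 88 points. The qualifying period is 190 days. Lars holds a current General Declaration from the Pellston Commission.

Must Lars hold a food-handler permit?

Yes — Lars must hold a food-handler permit.

Exception (a) requires that the seller holds a current Category A Clearance from the Pellston Commission; but there is no Category A Clearance in force, so (a) is unavailable.
All of (b)'s requirements are met (the seller is a natural person; the compliance score is 88 points, under the 93 points limit; a current Annual Clearance is held). But applying paragraphs (g)–(m): (g) is engaged — the jarred condiments contain meat. (h) would limit (g) — some sales are to a restaurant for resale — but (i) sets (h) aside: (i) is triggered — a current Category 4 Registration is held. (j) would limit (i) — the reportable unit count is 16, below the 17 limit — but (k) sets (j) aside: (k) applies — the registered capacity is 1,360 units, under the 1,580 units limit. (l) is triggered (a current Annual Certificate is held), but yields to (m): (m) applies — the reference index is 127, meeting the 118 threshold. (b) is therefore removed.
Exception (c)'s conditions are all satisfied: all sales are at a certified farmers' market; assessed value is $262,000, under the $276,000 limit; an ingredient notice is displayed. Turning to paragraph (n): (n) operates — the qualifying period is 190 days, under the 205 days limit. (c) is therefore removed.
Exception (d) does not apply: the number of selling days per month is 15, not less than 14.
No exception displaces § 12.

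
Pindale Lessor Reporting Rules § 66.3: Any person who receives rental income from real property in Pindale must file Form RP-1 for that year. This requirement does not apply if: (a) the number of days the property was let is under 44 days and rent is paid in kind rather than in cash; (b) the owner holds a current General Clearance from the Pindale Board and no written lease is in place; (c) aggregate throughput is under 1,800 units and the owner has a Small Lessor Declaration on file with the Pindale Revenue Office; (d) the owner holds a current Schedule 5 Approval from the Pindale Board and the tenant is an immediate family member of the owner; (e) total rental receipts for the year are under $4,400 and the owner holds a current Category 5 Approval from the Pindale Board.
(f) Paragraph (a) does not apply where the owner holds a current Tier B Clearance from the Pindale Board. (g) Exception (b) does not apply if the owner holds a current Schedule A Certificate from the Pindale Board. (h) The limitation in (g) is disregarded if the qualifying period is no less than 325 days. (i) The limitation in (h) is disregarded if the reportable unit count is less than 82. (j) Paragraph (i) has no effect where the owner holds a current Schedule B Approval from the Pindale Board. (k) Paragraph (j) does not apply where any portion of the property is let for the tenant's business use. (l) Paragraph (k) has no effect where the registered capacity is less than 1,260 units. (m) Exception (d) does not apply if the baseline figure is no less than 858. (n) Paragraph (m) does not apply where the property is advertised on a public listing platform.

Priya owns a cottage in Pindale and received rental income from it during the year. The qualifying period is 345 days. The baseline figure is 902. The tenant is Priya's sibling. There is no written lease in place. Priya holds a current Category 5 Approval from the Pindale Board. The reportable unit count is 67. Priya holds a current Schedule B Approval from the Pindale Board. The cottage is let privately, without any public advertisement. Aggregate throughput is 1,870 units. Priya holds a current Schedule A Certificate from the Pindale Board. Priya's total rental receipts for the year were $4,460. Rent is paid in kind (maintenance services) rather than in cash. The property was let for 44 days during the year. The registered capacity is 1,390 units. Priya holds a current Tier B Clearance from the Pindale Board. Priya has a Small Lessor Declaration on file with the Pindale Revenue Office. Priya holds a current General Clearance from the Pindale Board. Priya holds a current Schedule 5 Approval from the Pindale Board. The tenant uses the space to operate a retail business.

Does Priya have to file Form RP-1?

Yes — Priya must file Form RP-1.

Exception (a) requires that the number of days the property was let is under 44 days; but the number of days the property was let is 44 days, not under 44 days, so (a) is unavailable.
Exception (b) is satisfied on its face — a current General Clearance is held; there is no written lease. However, paragraphs (g)–(l) must be considered: (g) operates against (b): a current Schedule A Certificate is held. (h) is triggered (the qualifying period is 345 days, meeting the 325 days threshold), but is itself disapplied by (i): (i) operates against (h): the reportable unit count is 67, less than the 82 limit. (j) is engaged (a current Schedule B Approval is held), but yields to (k): (k) operates against (j): the space is let for business use. (l), which would lift (k), is not triggered — the registered capacity is 1,390 units, not less than 1,260 units. Exception (b) does not apply.
Exception (c) fails — aggregate throughput is 1,870 units, not under 1,800 units.
Exception (d): a current Schedule 5 Approval is held; the tenant is an immediate family member — every condition holds. However, paragraphs (m)–(n) must be considered: (m) operates against (d): the baseline figure is 902, meeting the 858 threshold. (n) is not triggered (the property is let privately without advertisement), so (m) stands. So (d) is unavailable.
Exception (e) requires that total rental receipts for the year are under $4,400; but total rental receipts for the year are $4,460, not under $4,400, so (e) is unavailable.
No exception is made out. Priya falls within the general rule.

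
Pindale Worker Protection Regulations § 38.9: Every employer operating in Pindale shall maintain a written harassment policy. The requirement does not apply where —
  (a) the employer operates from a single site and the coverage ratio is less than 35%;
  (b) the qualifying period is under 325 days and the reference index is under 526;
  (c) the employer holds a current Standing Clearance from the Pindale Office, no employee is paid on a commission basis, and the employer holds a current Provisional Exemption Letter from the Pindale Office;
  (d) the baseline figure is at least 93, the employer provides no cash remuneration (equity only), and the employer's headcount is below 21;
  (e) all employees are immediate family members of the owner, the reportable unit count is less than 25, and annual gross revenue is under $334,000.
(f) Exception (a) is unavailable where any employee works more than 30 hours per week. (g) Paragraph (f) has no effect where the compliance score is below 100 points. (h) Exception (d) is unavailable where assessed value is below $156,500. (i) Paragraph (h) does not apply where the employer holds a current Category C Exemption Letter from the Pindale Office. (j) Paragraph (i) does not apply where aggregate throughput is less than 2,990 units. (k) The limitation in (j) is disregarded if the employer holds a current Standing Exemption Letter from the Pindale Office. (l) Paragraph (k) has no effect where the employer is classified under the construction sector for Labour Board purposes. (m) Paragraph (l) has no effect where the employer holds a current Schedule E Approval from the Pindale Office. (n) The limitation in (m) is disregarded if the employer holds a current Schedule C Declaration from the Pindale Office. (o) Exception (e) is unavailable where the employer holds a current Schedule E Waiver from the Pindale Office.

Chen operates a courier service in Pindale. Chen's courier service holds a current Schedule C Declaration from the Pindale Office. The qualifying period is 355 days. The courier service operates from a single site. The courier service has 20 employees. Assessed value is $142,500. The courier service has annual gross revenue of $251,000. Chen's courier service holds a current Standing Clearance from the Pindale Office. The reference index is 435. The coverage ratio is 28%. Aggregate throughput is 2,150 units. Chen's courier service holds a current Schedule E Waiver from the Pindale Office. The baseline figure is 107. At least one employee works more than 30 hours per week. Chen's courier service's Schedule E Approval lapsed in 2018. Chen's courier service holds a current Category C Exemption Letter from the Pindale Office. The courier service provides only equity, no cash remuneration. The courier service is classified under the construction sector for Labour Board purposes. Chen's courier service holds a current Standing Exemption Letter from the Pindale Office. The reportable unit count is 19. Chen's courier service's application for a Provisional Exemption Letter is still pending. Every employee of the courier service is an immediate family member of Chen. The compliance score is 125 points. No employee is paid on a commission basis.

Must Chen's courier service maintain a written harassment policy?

Exception (a): the employer operates from a single site; the coverage ratio is 28%, less than the 35% limit — every condition holds. However, paragraphs (f)–(g) must be considered: (f) is engaged — at least one employee exceeds 30 hours/week. (g), which would lift (f), does not operate here — the compliance score is 125 points, not below 100 points. So (a) is unavailable.
Exception (b) requires that the qualifying period is under 325 days; but the qualifying period is 355 days, not under 325 days, so (b) is unavailable.
Exception (c) does not apply: the Provisional Exemption Letter is not current.
All of (d)'s requirements are met (the baseline figure is 107, meeting the 93 threshold; remuneration is equity-only; the employer's headcount is 20, below the 21 limit). But: (h) is triggered — assessed value is $142,500, below the $156,500 limit. (i) operates (a current Category C Exemption Letter is held), but yields to (j): (j) operates against (i): aggregate throughput is 2,150 units, less than the 2,990 units limit. (k) operates (a current Standing Exemption Letter is held), but is overridden by (l): (l) applies — the courier service is classified under the construction sector. (m), which would lift (l), does not operate here — the Schedule E Approval is not current. So (d) is unavailable.
Exception (e)'s conditions are all satisfied: every employee is an immediate family member; the reportable unit count is 19, less than the 25 limit; annual gross revenue is $251,000, under the $334,000 limit. But applying paragraph (o): (o) applies — a current Schedule E Waiver is held. (e) is therefore removed.
No exception applies. The general rule governs.

Yes — Chen's courier service must maintain a written harassment policy.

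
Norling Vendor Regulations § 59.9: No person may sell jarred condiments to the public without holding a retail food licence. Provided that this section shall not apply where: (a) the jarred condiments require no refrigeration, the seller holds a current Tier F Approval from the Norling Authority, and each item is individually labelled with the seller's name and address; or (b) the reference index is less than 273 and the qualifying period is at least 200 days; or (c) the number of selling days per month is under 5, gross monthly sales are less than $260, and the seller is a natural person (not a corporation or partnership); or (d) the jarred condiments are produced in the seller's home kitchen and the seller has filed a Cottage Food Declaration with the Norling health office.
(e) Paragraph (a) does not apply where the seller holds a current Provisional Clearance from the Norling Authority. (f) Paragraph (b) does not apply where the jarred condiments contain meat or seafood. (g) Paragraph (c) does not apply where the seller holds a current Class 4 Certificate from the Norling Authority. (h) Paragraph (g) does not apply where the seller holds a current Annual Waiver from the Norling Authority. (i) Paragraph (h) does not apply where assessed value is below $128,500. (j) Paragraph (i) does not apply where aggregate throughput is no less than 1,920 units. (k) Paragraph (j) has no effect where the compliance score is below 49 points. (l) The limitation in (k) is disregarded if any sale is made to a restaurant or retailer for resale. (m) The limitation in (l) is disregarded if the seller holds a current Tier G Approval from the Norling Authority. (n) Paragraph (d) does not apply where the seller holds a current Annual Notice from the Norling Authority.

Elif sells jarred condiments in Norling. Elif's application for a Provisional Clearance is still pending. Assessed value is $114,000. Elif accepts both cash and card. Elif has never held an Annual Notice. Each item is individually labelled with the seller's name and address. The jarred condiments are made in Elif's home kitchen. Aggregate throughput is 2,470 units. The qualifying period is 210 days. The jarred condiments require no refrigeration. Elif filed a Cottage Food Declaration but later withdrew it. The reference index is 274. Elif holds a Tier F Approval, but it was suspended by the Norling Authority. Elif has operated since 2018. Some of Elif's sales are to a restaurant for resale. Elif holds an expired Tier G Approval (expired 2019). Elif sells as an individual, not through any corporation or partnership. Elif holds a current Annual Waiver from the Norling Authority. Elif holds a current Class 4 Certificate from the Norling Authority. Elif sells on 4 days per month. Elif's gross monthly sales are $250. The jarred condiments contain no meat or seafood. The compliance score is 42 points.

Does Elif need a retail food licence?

Exception (a) does not apply: no current Tier F Approval is held.
Exception (b) does not apply: the reference index is 274, not less than 273.
All of (c)'s requirements are met (the number of selling days per month is 4, under the 5 limit; gross monthly sales are $250, less than the $260 limit; the seller is a natural person). Considering the limiting provisions: (g) would limit (c) — a current Class 4 Certificate is held — but (h) sets (g) aside: (h) operates against (g): a current Annual Waiver is held. (i) operates (assessed value is $114,000, below the $128,500 limit), but is itself disapplied by (j): (j) is triggered — aggregate throughput is 2,470 units, meeting the 1,920 units threshold. (k) is engaged (the compliance score is 42 points, below the 49 points limit), but yields to (l): (l) is triggered — some sales are to a restaurant for resale. (m), which would lift (l), is not triggered — no current Tier G Approval is held. (c) remains available.
Exception (d) does not apply: the Cottage Food Declaration was withdrawn.

No — exception (c) applies; Elif is not required to hold a retail food licence.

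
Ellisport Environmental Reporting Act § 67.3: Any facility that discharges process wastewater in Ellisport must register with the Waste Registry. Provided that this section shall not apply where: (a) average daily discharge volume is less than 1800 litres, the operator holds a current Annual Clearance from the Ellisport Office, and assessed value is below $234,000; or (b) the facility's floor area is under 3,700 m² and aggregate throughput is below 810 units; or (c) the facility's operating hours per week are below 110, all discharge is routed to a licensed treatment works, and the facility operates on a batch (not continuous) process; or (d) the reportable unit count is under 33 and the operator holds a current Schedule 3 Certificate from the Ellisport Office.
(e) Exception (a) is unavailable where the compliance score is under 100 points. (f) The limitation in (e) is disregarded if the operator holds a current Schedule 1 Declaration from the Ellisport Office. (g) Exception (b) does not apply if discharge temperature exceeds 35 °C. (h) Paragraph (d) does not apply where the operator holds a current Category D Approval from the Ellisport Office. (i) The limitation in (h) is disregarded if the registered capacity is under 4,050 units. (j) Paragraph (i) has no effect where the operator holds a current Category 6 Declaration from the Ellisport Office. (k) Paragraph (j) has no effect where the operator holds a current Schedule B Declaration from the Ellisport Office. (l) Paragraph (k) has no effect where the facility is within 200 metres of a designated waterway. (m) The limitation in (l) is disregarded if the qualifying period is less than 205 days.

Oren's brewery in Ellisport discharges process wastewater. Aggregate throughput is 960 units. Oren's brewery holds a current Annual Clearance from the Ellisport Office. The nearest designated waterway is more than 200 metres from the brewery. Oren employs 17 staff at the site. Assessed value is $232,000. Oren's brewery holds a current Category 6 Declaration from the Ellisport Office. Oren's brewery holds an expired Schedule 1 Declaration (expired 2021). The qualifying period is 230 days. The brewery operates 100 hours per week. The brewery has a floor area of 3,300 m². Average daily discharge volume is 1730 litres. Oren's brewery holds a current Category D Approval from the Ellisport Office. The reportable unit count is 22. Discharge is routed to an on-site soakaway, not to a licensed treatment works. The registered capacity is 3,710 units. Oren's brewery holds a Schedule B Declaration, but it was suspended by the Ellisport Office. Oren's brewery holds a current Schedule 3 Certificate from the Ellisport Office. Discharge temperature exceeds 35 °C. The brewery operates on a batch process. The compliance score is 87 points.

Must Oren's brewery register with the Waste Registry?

Yes — Oren's brewery must register with the Waste Registry.

Exception (a): average daily discharge volume is 1730 litres, less than the 1800 litres limit; a current Annual Clearance is held; assessed value is $232,000, below the $234,000 limit — every condition holds. Turning to paragraphs (e)–(f): (e) is engaged — the compliance score is 87 points, under the 100 points limit. (f) is inapplicable (the Schedule 1 Declaration is not current), so (e) stands. So (a) is unavailable.
Exception (b) requires that aggregate throughput is below 810 units; but aggregate throughput is 960 units, not below 810 units, so (b) is unavailable.
Exception (c) does not apply: discharge is not routed to a licensed treatment works.
Exception (d) is satisfied on its face — the reportable unit count is 22, under the 33 limit; a current Schedule 3 Certificate is held. But: (h) operates — a current Category D Approval is held. (i) is triggered (the registered capacity is 3,710 units, under the 4,050 units limit), but is displaced by (j): (j) operates against (i): a current Category 6 Declaration is held. (k), which would lift (j), is not engaged — the Schedule B Declaration is not current. (d) is therefore removed.
No exception applies. The general rule governs.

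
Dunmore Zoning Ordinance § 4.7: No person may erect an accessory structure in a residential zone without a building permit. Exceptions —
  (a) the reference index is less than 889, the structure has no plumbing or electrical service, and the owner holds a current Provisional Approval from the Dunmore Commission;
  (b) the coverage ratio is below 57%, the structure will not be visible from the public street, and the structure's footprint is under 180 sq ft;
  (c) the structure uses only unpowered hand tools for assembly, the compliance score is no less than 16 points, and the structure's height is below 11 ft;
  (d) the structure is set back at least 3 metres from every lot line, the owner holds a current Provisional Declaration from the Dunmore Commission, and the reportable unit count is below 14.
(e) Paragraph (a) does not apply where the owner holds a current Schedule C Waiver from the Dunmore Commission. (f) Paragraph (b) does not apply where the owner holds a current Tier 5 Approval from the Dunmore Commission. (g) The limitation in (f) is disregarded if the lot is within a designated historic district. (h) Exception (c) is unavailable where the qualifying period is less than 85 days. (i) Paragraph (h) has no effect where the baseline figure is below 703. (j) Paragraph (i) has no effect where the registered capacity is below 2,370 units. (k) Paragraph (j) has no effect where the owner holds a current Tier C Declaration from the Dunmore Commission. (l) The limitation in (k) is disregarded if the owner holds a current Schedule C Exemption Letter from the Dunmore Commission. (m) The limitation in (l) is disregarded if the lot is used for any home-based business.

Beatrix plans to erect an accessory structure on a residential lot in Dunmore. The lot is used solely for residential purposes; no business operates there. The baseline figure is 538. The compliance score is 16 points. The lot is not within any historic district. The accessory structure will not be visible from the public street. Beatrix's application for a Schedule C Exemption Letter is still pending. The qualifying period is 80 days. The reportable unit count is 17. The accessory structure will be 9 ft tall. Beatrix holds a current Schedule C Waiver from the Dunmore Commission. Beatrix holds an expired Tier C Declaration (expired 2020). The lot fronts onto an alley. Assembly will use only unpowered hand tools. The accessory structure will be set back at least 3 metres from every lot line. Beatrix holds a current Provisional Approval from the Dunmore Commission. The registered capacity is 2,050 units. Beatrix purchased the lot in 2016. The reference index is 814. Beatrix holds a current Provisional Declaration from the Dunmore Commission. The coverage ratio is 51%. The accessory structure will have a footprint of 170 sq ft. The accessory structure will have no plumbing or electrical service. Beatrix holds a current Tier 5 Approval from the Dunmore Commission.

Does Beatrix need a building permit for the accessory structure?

Yes — Beatrix must obtain a building permit.

All of (a)'s requirements are met (the reference index is 814, less than the 889 limit; there is no plumbing or electrical service; a current Provisional Approval is held). However, paragraph (e) must be considered: (e) operates against (a): a current Schedule C Waiver is held. So (a) is unavailable.
All of (b)'s requirements are met (the coverage ratio is 51%, below the 57% limit; the structure will not be visible from the street; the structure's footprint is 170 sq ft, under the 180 sq ft limit). However, paragraphs (f)–(g) must be considered: (f) applies — a current Tier 5 Approval is held. (g), which would lift (f), is inapplicable — the lot is not in a historic district. Exception (b) does not apply.
Exception (c): assembly uses only hand tools; the compliance score is 16 points, meeting the 16 points threshold; the structure's height is 9 ft, below the 11 ft limit — every condition holds. But: (h) operates against (c): the qualifying period is 80 days, less than the 85 days limit. (i) would limit (h) — the baseline figure is 538, below the 703 limit — but (j) sets (i) aside: (j) operates against (i): the registered capacity is 2,050 units, below the 2,370 units limit. (k), which would lift (j), is not engaged — the Tier C Declaration is not current. (c) is therefore removed.
Exception (d) requires that the reportable unit count is below 14; but the reportable unit count is 17, not below 14, so (d) is unavailable.
None of the exceptions is available; § 4.7 applies in full.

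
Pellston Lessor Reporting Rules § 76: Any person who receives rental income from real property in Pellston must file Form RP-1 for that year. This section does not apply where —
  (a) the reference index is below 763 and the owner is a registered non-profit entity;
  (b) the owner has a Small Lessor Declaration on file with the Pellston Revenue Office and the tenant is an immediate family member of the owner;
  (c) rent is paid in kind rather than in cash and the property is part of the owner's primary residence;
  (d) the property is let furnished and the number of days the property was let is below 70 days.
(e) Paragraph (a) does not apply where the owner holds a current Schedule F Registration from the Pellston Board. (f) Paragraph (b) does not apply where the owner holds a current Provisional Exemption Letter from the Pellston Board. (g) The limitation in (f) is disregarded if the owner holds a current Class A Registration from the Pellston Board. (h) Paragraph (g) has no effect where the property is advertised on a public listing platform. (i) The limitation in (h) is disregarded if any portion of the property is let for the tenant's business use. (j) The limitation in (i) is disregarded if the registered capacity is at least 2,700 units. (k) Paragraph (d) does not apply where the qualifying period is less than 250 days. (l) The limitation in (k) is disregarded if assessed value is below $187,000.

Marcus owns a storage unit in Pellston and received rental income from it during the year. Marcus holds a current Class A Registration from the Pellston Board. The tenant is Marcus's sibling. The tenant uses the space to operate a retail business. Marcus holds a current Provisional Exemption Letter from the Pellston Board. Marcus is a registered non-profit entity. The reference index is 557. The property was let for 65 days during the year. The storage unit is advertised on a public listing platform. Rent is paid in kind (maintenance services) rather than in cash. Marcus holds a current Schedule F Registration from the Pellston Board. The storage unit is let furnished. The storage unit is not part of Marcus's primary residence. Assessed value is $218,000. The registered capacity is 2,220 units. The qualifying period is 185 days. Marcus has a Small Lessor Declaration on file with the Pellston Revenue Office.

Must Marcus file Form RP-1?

Exception (a)'s conditions are all satisfied: the reference index is 557, below the 763 limit; Marcus is a registered non-profit. But: (e) operates against (a): a current Schedule F Registration is held. Exception (a) does not apply.
Exception (b): a Small Lessor Declaration is on file; the tenant is an immediate family member — every condition holds. Applying paragraphs (f)–(j): (f) applies (a current Provisional Exemption Letter is held), but is itself disapplied by (g): (g) applies — a current Class A Registration is held. (h) would limit (g) — the property is publicly advertised — but (i) sets (h) aside: (i) is triggered — the space is let for business use. (j), which would lift (i), is inapplicable — the registered capacity is 2,220 units, short of 2,700 units. Exception (b) stands.
Exception (c) requires that the property is part of the owner's primary residence; but the storage unit is not part of the primary residence, so (c) is unavailable.
All of (d)'s requirements are met (the property is let furnished; the number of days the property was let is 65 days, below the 70 days limit). But applying paragraphs (k)–(l): (k) operates against (d): the qualifying period is 185 days, less than the 250 days limit. (l) is not engaged (assessed value is $218,000, not below $187,000), so (k) stands. (d) is therefore removed.

No — exception (b) applies; Marcus is not required to file Form RP-1.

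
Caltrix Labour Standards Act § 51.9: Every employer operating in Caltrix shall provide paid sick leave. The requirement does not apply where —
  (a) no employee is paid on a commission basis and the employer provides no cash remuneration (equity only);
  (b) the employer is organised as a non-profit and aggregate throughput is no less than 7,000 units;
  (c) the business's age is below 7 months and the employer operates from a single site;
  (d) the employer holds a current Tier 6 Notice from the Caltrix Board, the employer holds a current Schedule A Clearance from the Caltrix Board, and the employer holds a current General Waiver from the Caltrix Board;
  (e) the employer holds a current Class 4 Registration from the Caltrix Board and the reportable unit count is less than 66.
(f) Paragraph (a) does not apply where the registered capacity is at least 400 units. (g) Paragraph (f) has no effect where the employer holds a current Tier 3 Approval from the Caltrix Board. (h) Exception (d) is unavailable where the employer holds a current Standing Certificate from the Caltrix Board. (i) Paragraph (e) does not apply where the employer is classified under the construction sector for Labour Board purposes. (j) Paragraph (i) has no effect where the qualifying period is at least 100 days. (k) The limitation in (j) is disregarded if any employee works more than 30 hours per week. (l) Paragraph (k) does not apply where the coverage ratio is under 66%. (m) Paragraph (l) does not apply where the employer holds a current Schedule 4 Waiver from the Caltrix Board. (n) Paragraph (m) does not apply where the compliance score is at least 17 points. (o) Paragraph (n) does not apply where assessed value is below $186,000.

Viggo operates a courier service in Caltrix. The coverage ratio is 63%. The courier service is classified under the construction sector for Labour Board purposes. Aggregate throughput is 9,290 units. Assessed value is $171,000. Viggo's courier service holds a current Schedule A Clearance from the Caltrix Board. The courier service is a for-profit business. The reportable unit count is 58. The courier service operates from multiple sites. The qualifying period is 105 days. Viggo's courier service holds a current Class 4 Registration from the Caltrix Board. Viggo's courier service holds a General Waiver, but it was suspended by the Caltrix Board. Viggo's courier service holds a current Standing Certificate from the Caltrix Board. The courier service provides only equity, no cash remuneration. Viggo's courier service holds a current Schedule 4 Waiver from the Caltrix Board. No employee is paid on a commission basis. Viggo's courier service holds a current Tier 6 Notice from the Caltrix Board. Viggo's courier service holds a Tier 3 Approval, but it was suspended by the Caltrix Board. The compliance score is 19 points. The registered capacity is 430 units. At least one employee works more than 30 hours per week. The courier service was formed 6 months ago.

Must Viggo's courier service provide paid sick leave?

Yes — Viggo's courier service must provide paid sick leave.

Exception (a) is satisfied on its face — no employee is paid on commission; remuneration is equity-only. But: (f) is engaged — the registered capacity is 430 units, meeting the 400 units threshold. (g), which would lift (f), is not engaged — there is no Tier 3 Approval in force. So (a) is unavailable.
Exception (b) fails — the employer is for-profit.
Exception (c) requires that the employer operates from a single site; but the employer operates from multiple sites, so (c) is unavailable.
Exception (d) does not apply: there is no General Waiver in force.
Exception (e)'s conditions are all satisfied: a current Class 4 Registration is held; the reportable unit count is 58, less than the 66 limit. But: (i) is triggered — the courier service is classified under the construction sector. (j) is engaged (the qualifying period is 105 days, meeting the 100 days threshold), but is displaced by (k): (k) operates against (j): at least one employee exceeds 30 hours/week. (l) operates (the coverage ratio is 63%, under the 66% limit), but is set aside by (m): (m) operates — a current Schedule 4 Waiver is held. (n) is triggered (the compliance score is 19 points, meeting the 17 points threshold), but is displaced by (o): (o) operates against (n): assessed value is $171,000, below the $186,000 limit. (e) is therefore removed.
No exception is made out. Viggo's courier service falls within the general rule.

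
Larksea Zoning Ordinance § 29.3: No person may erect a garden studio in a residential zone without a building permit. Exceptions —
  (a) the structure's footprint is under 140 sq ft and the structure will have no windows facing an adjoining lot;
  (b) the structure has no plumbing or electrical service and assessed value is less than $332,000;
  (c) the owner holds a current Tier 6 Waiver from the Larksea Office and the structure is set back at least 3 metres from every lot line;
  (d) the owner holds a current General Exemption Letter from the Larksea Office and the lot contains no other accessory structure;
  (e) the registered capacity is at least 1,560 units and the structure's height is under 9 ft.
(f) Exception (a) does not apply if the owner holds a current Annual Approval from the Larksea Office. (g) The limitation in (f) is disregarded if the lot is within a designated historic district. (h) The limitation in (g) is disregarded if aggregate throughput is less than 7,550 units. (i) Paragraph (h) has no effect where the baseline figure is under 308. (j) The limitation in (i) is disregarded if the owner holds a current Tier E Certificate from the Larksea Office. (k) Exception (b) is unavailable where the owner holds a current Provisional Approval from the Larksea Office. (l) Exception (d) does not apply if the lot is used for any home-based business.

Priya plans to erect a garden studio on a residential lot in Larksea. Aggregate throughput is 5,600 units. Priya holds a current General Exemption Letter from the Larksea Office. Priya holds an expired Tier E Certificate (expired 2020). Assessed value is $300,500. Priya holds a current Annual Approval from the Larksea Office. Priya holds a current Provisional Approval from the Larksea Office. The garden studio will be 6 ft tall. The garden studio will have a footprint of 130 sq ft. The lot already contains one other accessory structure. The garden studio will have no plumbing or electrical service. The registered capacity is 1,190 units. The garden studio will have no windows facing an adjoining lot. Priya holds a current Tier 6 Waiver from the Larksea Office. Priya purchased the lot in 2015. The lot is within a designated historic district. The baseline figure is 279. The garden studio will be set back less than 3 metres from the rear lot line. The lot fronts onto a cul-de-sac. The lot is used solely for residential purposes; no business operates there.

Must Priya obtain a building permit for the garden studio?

Exception (a)'s conditions are all satisfied: the structure's footprint is 130 sq ft, under the 140 sq ft limit; no windows face an adjoining lot. Applying paragraphs (f)–(j): (f) would limit (a) — a current Annual Approval is held — but (g) sets (f) aside: (g) operates against (f): the lot is in a historic district. (h) is engaged (aggregate throughput is 5,600 units, less than the 7,550 units limit), but is overridden by (i): (i) is triggered — the baseline figure is 279, under the 308 limit. (j), which would lift (i), is not engaged — there is no Tier E Certificate in force. So (a) applies.
Exception (b): there is no plumbing or electrical service; assessed value is $300,500, less than the $332,000 limit — every condition holds. Turning to paragraph (k): (k) is engaged — a current Provisional Approval is held. (b) is therefore removed.
Exception (c) fails — the rear setback is under 3 m.
Exception (d) fails — the lot already has another accessory structure.
Exception (e) does not apply: the registered capacity is 1,190 units, short of 1,560 units.

No — exception (a) applies; Priya does not need a building permit.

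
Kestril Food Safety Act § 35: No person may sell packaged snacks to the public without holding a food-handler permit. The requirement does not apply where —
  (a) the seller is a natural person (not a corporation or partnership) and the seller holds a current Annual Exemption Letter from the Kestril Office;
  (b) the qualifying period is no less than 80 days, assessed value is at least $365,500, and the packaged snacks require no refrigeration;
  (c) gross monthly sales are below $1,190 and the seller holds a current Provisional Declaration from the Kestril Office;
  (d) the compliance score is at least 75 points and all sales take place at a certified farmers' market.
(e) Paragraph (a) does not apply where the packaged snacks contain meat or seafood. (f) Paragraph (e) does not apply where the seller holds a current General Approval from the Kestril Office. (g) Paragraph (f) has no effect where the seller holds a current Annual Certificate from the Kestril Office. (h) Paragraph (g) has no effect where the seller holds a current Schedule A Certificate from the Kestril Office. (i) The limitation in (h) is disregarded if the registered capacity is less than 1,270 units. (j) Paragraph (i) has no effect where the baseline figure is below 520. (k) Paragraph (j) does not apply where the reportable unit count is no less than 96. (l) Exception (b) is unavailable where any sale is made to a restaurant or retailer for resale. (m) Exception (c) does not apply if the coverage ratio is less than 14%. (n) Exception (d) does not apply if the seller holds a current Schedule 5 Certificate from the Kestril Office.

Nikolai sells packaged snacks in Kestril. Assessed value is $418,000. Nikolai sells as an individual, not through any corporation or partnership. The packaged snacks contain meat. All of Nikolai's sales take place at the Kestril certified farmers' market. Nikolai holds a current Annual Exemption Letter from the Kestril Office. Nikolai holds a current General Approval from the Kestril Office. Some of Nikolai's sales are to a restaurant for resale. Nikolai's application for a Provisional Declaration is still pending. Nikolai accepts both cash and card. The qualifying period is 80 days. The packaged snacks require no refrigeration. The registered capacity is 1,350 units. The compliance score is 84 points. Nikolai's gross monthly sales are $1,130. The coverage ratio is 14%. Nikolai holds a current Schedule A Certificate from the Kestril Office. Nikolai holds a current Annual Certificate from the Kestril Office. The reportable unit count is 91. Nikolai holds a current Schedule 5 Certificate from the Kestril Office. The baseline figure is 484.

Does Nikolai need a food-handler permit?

Exception (a): the seller is a natural person; a current Annual Exemption Letter is held — every condition holds. Under paragraphs (e)–(k): (e) would limit (a) — the packaged snacks contain meat — but (f) sets (e) aside: (f) operates against (e): a current General Approval is held. (g) would limit (f) — a current Annual Certificate is held — but (h) sets (g) aside: (h) is engaged — a current Schedule A Certificate is held. (i), which would lift (h), is inapplicable — the registered capacity is 1,350 units, not less than 1,270 units. So (a) applies.
Exception (b)'s conditions are all satisfied: the qualifying period is 80 days, meeting the 80 days threshold; assessed value is $418,000, meeting the $365,500 threshold; the packaged snacks are shelf-stable. However, paragraph (l) must be considered: (l) operates against (b): some sales are to a restaurant for resale. Exception (b) does not apply.
Exception (c) fails — there is no Provisional Declaration in force.
All of (d)'s requirements are met (the compliance score is 84 points, meeting the 75 points threshold; all sales are at a certified farmers' market). Turning to paragraph (n): (n) is engaged — a current Schedule 5 Certificate is held. (d) is therefore removed.

No — exception (a) applies; Nikolai is not required to hold a food-handler permit.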